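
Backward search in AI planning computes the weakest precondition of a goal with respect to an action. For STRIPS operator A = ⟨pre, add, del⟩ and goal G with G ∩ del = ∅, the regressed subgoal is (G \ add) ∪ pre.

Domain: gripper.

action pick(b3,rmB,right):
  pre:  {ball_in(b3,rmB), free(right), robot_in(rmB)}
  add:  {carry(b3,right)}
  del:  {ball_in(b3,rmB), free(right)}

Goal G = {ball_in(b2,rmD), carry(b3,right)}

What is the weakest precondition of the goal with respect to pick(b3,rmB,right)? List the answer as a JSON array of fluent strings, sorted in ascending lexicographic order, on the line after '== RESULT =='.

Regress:
  G ∩ del = {}  (empty — regression defined)
  G \ add = {ball_in(b2,rmD), carry(b3,right)} \ {carry(b3,right)} = {ball_in(b2,rmD)}
  ∪ pre   = {ball_in(b2,rmD)} ∪ {ball_in(b3,rmB), free(right), robot_in(rmB)}
          = {ball_in(b2,rmD), ball_in(b3,rmB), free(right), robot_in(rmB)}

== RESULT ==
["ball_in(b2,rmD)", "ball_in(b3,rmB)", "free(right)", "robot_in(rmB)"]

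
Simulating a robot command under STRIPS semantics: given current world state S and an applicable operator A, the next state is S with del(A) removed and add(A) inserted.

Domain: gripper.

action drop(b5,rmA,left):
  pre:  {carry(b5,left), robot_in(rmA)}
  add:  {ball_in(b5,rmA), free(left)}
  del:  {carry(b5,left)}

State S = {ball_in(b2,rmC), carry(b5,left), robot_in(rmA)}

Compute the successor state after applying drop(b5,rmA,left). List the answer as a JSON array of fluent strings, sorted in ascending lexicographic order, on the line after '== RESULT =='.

Compute (S \ del) ∪ add:
  pre ⊆ S: {carry(b5,left), robot_in(rmA)} ⊆ S  — applicable
  S \ del = {ball_in(b2,rmC), robot_in(rmA)}
  ∪ add   = {ball_in(b2,rmC), ball_in(b5,rmA), free(left), robot_in(rmA)}

== RESULT ==
["ball_in(b2,rmC)", "ball_in(b5,rmA)", "free(left)", "robot_in(rmA)"]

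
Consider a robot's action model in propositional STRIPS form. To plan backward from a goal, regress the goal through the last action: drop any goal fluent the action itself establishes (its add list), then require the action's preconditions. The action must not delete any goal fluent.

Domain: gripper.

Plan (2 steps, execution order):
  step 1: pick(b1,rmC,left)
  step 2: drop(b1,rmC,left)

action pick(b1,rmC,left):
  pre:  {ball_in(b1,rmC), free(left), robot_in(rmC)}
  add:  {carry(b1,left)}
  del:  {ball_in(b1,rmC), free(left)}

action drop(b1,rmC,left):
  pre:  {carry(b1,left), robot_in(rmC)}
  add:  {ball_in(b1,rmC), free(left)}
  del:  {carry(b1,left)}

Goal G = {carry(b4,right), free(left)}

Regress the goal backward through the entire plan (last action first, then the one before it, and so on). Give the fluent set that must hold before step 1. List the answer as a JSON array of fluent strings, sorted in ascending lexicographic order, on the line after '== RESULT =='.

Regress step by step:
  through step 2 (drop(b1,rmC,left)): drop {free(left)}, keep {carry(b4,right)}, require {carry(b1,left), robot_in(rmC)}
    → {carry(b1,left), carry(b4,right), robot_in(rmC)}
  through step 1 (pick(b1,rmC,left)): drop {carry(b1,left)}, keep {carry(b4,right), robot_in(rmC)}, require {ball_in(b1,rmC), free(left), robot_in(rmC)}
    → {ball_in(b1,rmC), carry(b4,right), free(left), robot_in(rmC)}

== RESULT ==
["ball_in(b1,rmC)", "carry(b4,right)", "free(left)", "robot_in(rmC)"]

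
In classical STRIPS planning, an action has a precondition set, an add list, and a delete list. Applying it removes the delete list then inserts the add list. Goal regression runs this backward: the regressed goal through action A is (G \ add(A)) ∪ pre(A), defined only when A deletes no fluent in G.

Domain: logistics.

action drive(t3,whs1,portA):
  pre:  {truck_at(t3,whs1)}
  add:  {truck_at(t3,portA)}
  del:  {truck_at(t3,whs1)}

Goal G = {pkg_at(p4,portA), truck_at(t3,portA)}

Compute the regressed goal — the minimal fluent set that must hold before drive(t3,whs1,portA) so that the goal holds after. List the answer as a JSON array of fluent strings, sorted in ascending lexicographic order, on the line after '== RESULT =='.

Compute (G \ add) ∪ pre:
  G ∩ del = {}  (empty — regression defined)
  G \ add = {pkg_at(p4,portA), truck_at(t3,portA)} \ {truck_at(t3,portA)} = {pkg_at(p4,portA)}
  ∪ pre   = {pkg_at(p4,portA)} ∪ {truck_at(t3,whs1)}
          = {pkg_at(p4,portA), truck_at(t3,whs1)}

== RESULT ==
["pkg_at(p4,portA)", "truck_at(t3,whs1)"]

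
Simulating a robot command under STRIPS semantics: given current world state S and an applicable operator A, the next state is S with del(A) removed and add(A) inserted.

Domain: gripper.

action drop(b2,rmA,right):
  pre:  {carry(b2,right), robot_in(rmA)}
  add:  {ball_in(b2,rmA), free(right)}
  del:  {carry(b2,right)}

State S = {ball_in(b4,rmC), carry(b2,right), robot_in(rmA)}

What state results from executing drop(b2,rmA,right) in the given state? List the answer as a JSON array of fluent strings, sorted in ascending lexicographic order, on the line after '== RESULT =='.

Compute (S \ del) ∪ add:
  pre ⊆ S: {carry(b2,right), robot_in(rmA)} ⊆ S  — applicable
  S \ del = {ball_in(b4,rmC), robot_in(rmA)}
  ∪ add   = {ball_in(b2,rmA), ball_in(b4,rmC), free(right), robot_in(rmA)}

== RESULT ==
["ball_in(b2,rmA)", "ball_in(b4,rmC)", "free(right)", "robot_in(rmA)"]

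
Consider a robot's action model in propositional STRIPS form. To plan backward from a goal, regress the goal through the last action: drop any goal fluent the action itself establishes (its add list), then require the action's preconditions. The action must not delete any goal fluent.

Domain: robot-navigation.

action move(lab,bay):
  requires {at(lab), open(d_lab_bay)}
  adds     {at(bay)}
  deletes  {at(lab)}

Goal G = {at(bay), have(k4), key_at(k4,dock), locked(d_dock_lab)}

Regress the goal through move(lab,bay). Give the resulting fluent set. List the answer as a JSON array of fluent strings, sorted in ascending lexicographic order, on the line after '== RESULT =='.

Regress:
  G ∩ del = {}  (empty — regression defined)
  G \ add = {at(bay), have(k4), key_at(k4,dock), locked(d_dock_lab)} \ {at(bay)} = {have(k4), key_at(k4,dock), locked(d_dock_lab)}
  ∪ pre   = {have(k4), key_at(k4,dock), locked(d_dock_lab)} ∪ {at(lab), open(d_lab_bay)}
          = {at(lab), have(k4), key_at(k4,dock), locked(d_dock_lab), open(d_lab_bay)}

== RESULT ==
["at(lab)", "have(k4)", "key_at(k4,dock)", "locked(d_dock_lab)", "open(d_lab_bay)"]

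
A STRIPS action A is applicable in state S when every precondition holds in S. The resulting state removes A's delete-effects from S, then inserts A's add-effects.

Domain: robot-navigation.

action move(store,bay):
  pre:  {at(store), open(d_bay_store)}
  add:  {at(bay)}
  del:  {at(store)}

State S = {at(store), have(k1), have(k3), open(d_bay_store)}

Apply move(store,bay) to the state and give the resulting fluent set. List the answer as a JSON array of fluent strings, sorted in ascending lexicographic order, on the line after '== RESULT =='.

Progress:
  pre ⊆ S: {at(store), open(d_bay_store)} ⊆ S  — applicable
  S \ del = {have(k1), have(k3), open(d_bay_store)}
  ∪ add   = {at(bay), have(k1), have(k3), open(d_bay_store)}

== RESULT ==
["at(bay)", "have(k1)", "have(k3)", "open(d_bay_store)"]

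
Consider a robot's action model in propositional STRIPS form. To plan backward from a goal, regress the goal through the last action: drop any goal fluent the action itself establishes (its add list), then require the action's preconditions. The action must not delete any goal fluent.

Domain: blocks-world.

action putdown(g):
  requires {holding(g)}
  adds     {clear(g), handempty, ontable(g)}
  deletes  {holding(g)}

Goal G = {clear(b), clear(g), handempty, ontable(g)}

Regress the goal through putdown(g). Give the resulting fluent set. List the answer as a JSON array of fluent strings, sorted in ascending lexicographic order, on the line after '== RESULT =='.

Compute (G \ add) ∪ pre:
  G ∩ del = {}  (empty — regression defined)
  G \ add = {clear(b), clear(g), handempty, ontable(g)} \ {clear(g), handempty, ontable(g)} = {clear(b)}
  ∪ pre   = {clear(b)} ∪ {holding(g)}
          = {clear(b), holding(g)}

== RESULT ==
["clear(b)", "holding(g)"]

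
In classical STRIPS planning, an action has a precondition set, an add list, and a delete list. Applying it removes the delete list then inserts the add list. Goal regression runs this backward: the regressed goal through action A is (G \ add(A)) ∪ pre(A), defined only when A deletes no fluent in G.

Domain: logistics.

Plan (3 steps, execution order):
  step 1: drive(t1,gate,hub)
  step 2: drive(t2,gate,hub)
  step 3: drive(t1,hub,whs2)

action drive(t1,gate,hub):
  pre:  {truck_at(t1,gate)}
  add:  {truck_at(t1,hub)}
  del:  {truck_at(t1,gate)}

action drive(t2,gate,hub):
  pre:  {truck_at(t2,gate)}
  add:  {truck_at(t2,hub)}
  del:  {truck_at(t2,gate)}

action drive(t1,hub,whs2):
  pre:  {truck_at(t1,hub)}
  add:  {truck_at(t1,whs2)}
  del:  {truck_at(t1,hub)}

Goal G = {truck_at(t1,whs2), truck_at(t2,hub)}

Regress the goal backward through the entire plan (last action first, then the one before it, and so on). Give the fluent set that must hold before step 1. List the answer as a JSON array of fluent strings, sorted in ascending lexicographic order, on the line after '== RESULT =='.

Regress step by step:
  through step 3 (drive(t1,hub,whs2)): drop {truck_at(t1,whs2)}, keep {truck_at(t2,hub)}, require {truck_at(t1,hub)}
    → {truck_at(t1,hub), truck_at(t2,hub)}
  through step 2 (drive(t2,gate,hub)): drop {truck_at(t2,hub)}, keep {truck_at(t1,hub)}, require {truck_at(t2,gate)}
    → {truck_at(t1,hub), truck_at(t2,gate)}
  through step 1 (drive(t1,gate,hub)): drop {truck_at(t1,hub)}, keep {truck_at(t2,gate)}, require {truck_at(t1,gate)}
    → {truck_at(t1,gate), truck_at(t2,gate)}

== RESULT ==
["truck_at(t1,gate)", "truck_at(t2,gate)"]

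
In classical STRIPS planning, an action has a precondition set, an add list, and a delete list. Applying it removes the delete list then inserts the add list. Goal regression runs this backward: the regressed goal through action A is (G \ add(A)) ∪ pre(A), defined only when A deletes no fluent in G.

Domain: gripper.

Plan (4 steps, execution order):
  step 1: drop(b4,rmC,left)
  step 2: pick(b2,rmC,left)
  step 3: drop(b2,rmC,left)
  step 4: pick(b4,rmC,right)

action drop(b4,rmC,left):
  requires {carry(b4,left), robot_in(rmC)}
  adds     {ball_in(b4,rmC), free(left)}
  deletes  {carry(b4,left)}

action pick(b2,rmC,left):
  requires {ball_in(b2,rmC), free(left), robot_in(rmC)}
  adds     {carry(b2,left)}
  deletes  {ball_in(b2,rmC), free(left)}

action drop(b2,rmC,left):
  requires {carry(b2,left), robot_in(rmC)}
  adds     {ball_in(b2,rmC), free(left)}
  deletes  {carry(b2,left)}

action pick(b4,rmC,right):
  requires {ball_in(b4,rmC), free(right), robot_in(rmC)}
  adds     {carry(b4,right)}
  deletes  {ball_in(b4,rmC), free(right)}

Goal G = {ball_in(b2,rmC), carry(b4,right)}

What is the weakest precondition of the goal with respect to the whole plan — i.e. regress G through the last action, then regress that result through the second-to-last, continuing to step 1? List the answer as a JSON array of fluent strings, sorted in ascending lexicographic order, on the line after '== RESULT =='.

Regress step by step:
  through step 4 (pick(b4,rmC,right)): drop {carry(b4,right)}, keep {ball_in(b2,rmC)}, require {ball_in(b4,rmC), free(right), robot_in(rmC)}
    → {ball_in(b2,rmC), ball_in(b4,rmC), free(right), robot_in(rmC)}
  through step 3 (drop(b2,rmC,left)): drop {ball_in(b2,rmC)}, keep {ball_in(b4,rmC), free(right), robot_in(rmC)}, require {carry(b2,left), robot_in(rmC)}
    → {ball_in(b4,rmC), carry(b2,left), free(right), robot_in(rmC)}
  through step 2 (pick(b2,rmC,left)): drop {carry(b2,left)}, keep {ball_in(b4,rmC), free(right), robot_in(rmC)}, require {ball_in(b2,rmC), free(left), robot_in(rmC)}
    → {ball_in(b2,rmC), ball_in(b4,rmC), free(left), free(right), robot_in(rmC)}
  through step 1 (drop(b4,rmC,left)): drop {ball_in(b4,rmC), free(left)}, keep {ball_in(b2,rmC), free(right), robot_in(rmC)}, require {carry(b4,left), robot_in(rmC)}
    → {ball_in(b2,rmC), carry(b4,left), free(right), robot_in(rmC)}

== RESULT ==
["ball_in(b2,rmC)", "carry(b4,left)", "free(right)", "robot_in(rmC)"]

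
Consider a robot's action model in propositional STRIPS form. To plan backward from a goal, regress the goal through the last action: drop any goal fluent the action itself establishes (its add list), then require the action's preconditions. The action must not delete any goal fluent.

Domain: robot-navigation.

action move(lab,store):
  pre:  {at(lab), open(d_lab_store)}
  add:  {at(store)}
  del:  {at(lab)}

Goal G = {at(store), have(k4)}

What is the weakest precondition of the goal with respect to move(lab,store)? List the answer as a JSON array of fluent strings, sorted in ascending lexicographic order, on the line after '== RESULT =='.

Regress:
  G ∩ del = {}  (empty — regression defined)
  G \ add = {at(store), have(k4)} \ {at(store)} = {have(k4)}
  ∪ pre   = {have(k4)} ∪ {at(lab), open(d_lab_store)}
          = {at(lab), have(k4), open(d_lab_store)}

== RESULT ==
["at(lab)", "have(k4)", "open(d_lab_store)"]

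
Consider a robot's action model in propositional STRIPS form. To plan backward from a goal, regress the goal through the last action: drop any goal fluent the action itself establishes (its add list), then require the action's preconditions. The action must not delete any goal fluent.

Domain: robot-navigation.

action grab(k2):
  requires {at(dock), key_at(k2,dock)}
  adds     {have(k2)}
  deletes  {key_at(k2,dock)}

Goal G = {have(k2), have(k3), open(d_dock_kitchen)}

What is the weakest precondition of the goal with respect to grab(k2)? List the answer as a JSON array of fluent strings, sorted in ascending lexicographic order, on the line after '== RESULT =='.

Compute (G \ add) ∪ pre:
  G ∩ del = {}  (empty — regression defined)
  G \ add = {have(k2), have(k3), open(d_dock_kitchen)} \ {have(k2)} = {have(k3), open(d_dock_kitchen)}
  ∪ pre   = {have(k3), open(d_dock_kitchen)} ∪ {at(dock), key_at(k2,dock)}
          = {at(dock), have(k3), key_at(k2,dock), open(d_dock_kitchen)}

== RESULT ==
["at(dock)", "have(k3)", "key_at(k2,dock)", "open(d_dock_kitchen)"]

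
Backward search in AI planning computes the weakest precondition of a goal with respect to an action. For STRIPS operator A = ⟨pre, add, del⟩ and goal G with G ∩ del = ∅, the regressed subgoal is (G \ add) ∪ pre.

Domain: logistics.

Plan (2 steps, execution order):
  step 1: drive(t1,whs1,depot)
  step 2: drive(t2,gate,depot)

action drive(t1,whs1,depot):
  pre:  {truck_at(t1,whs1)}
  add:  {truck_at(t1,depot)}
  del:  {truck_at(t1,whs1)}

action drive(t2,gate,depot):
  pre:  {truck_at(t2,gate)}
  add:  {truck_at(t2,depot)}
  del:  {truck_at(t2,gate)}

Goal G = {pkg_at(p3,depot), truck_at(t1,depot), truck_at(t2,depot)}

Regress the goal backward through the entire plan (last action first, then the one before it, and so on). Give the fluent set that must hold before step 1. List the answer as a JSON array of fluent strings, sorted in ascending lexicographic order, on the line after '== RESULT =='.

Work backward from the goal:
  through step 2 (drive(t2,gate,depot)): drop {truck_at(t2,depot)}, keep {pkg_at(p3,depot), truck_at(t1,depot)}, require {truck_at(t2,gate)}
    → {pkg_at(p3,depot), truck_at(t1,depot), truck_at(t2,gate)}
  through step 1 (drive(t1,whs1,depot)): drop {truck_at(t1,depot)}, keep {pkg_at(p3,depot), truck_at(t2,gate)}, require {truck_at(t1,whs1)}
    → {pkg_at(p3,depot), truck_at(t1,whs1), truck_at(t2,gate)}

== RESULT ==
["pkg_at(p3,depot)", "truck_at(t1,whs1)", "truck_at(t2,gate)"]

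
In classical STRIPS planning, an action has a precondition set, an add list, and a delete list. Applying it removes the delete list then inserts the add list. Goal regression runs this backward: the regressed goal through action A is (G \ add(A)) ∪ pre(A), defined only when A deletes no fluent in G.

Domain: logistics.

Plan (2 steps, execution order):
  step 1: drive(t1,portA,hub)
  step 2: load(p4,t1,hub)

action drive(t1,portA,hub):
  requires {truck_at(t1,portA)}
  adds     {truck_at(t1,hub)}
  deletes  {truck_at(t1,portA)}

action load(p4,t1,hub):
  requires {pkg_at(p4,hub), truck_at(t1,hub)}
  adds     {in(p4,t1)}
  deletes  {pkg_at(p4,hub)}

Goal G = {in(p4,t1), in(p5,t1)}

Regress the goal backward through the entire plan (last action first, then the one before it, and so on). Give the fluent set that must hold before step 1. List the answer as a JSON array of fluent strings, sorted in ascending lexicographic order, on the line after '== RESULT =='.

Regress step by step:
  through step 2 (load(p4,t1,hub)): drop {in(p4,t1)}, keep {in(p5,t1)}, require {pkg_at(p4,hub), truck_at(t1,hub)}
    → {in(p5,t1), pkg_at(p4,hub), truck_at(t1,hub)}
  through step 1 (drive(t1,portA,hub)): drop {truck_at(t1,hub)}, keep {in(p5,t1), pkg_at(p4,hub)}, require {truck_at(t1,portA)}
    → {in(p5,t1), pkg_at(p4,hub), truck_at(t1,portA)}

== RESULT ==
["in(p5,t1)", "pkg_at(p4,hub)", "truck_at(t1,portA)"]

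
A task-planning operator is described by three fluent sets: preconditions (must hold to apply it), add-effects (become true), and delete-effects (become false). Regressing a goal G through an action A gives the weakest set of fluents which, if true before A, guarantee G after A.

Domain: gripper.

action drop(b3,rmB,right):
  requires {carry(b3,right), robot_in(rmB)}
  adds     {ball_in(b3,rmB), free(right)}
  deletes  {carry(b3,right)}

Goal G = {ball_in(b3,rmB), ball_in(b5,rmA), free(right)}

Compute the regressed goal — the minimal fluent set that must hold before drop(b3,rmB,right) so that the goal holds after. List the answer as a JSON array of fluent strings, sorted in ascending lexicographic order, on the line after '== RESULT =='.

Regress:
  G ∩ del = {}  (empty — regression defined)
  G \ add = {ball_in(b3,rmB), ball_in(b5,rmA), free(right)} \ {ball_in(b3,rmB), free(right)} = {ball_in(b5,rmA)}
  ∪ pre   = {ball_in(b5,rmA)} ∪ {carry(b3,right), robot_in(rmB)}
          = {ball_in(b5,rmA), carry(b3,right), robot_in(rmB)}

== RESULT ==
["ball_in(b5,rmA)", "carry(b3,right)", "robot_in(rmB)"]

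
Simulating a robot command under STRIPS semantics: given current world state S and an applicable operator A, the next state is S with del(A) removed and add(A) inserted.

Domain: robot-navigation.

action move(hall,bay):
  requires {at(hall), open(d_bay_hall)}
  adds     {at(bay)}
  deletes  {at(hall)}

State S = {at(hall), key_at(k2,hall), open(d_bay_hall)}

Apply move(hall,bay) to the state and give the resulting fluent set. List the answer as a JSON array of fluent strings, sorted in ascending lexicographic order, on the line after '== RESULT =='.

Compute (S \ del) ∪ add:
  pre ⊆ S: {at(hall), open(d_bay_hall)} ⊆ S  — applicable
  S \ del = {key_at(k2,hall), open(d_bay_hall)}
  ∪ add   = {at(bay), key_at(k2,hall), open(d_bay_hall)}

== RESULT ==
["at(bay)", "key_at(k2,hall)", "open(d_bay_hall)"]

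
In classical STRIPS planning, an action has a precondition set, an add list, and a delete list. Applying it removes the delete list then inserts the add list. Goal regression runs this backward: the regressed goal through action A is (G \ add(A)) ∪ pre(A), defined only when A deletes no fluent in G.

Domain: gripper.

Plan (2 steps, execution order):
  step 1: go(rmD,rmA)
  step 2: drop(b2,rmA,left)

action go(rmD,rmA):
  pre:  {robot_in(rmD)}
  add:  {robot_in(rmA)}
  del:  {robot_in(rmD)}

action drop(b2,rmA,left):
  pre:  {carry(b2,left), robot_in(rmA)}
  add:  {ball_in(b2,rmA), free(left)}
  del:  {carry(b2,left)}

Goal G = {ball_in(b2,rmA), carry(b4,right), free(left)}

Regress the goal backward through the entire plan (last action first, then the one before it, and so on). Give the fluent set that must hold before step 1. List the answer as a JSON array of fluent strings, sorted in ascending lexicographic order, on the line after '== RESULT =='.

Regress step by step:
  through step 2 (drop(b2,rmA,left)): drop {ball_in(b2,rmA), free(left)}, keep {carry(b4,right)}, require {carry(b2,left), robot_in(rmA)}
    → {carry(b2,left), carry(b4,right), robot_in(rmA)}
  through step 1 (go(rmD,rmA)): drop {robot_in(rmA)}, keep {carry(b2,left), carry(b4,right)}, require {robot_in(rmD)}
    → {carry(b2,left), carry(b4,right), robot_in(rmD)}

== RESULT ==
["carry(b2,left)", "carry(b4,right)", "robot_in(rmD)"]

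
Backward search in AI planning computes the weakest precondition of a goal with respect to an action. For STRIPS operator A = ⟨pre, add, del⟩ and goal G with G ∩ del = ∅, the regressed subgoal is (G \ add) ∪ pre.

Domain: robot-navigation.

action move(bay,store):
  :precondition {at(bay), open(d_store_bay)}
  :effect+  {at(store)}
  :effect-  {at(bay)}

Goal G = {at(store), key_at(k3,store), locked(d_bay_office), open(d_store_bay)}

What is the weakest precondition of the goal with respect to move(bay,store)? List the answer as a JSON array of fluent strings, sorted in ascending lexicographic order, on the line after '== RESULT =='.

Regress:
  G ∩ del = {}  (empty — regression defined)
  G \ add = {at(store), key_at(k3,store), locked(d_bay_office), open(d_store_bay)} \ {at(store)} = {key_at(k3,store), locked(d_bay_office), open(d_store_bay)}
  ∪ pre   = {key_at(k3,store), locked(d_bay_office), open(d_store_bay)} ∪ {at(bay), open(d_store_bay)}
          = {at(bay), key_at(k3,store), locked(d_bay_office), open(d_store_bay)}

== RESULT ==
["at(bay)", "key_at(k3,store)", "locked(d_bay_office)", "open(d_store_bay)"]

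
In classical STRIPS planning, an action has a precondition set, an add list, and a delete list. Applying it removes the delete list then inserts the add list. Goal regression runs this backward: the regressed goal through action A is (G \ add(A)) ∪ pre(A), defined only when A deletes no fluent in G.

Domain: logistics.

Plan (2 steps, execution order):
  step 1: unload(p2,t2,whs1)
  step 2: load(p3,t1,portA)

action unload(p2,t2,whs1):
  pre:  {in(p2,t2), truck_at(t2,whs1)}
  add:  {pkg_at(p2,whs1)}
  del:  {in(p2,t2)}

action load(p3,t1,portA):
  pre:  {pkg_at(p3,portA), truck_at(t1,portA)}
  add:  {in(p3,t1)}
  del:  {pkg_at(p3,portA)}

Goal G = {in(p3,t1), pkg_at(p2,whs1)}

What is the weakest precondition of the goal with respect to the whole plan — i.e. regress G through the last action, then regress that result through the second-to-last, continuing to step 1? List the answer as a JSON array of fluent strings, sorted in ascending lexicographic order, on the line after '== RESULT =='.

Regress step by step:
  through step 2 (load(p3,t1,portA)): drop {in(p3,t1)}, keep {pkg_at(p2,whs1)}, require {pkg_at(p3,portA), truck_at(t1,portA)}
    → {pkg_at(p2,whs1), pkg_at(p3,portA), truck_at(t1,portA)}
  through step 1 (unload(p2,t2,whs1)): drop {pkg_at(p2,whs1)}, keep {pkg_at(p3,portA), truck_at(t1,portA)}, require {in(p2,t2), truck_at(t2,whs1)}
    → {in(p2,t2), pkg_at(p3,portA), truck_at(t1,portA), truck_at(t2,whs1)}

== RESULT ==
["in(p2,t2)", "pkg_at(p3,portA)", "truck_at(t1,portA)", "truck_at(t2,whs1)"]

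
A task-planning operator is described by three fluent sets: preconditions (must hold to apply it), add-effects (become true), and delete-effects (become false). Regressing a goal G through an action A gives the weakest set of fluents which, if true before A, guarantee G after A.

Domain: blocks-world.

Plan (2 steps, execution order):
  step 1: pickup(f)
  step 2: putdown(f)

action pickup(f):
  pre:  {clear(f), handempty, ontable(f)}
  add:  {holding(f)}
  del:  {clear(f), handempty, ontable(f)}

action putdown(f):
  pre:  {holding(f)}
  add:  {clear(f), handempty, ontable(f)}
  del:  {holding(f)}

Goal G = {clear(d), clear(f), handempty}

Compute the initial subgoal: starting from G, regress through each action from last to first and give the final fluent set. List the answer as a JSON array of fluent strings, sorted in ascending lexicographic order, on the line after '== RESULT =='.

Regress step by step:
  through step 2 (putdown(f)): drop {clear(f), handempty}, keep {clear(d)}, require {holding(f)}
    → {clear(d), holding(f)}
  through step 1 (pickup(f)): drop {holding(f)}, keep {clear(d)}, require {clear(f), handempty, ontable(f)}
    → {clear(d), clear(f), handempty, ontable(f)}

== RESULT ==
["clear(d)", "clear(f)", "handempty", "ontable(f)"]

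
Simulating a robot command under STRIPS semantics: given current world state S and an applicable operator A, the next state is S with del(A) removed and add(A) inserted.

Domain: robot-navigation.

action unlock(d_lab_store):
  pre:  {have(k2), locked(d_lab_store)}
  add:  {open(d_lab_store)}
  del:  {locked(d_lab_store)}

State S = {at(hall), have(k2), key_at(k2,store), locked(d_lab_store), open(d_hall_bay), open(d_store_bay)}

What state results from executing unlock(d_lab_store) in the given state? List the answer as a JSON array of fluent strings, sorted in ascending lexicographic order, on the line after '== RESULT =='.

Compute (S \ del) ∪ add:
  pre ⊆ S: {have(k2), locked(d_lab_store)} ⊆ S  — applicable
  S \ del = {at(hall), have(k2), key_at(k2,store), open(d_hall_bay), open(d_store_bay)}
  ∪ add   = {at(hall), have(k2), key_at(k2,store), open(d_hall_bay), open(d_lab_store), open(d_store_bay)}

== RESULT ==
["at(hall)", "have(k2)", "key_at(k2,store)", "open(d_hall_bay)", "open(d_lab_store)", "open(d_store_bay)"]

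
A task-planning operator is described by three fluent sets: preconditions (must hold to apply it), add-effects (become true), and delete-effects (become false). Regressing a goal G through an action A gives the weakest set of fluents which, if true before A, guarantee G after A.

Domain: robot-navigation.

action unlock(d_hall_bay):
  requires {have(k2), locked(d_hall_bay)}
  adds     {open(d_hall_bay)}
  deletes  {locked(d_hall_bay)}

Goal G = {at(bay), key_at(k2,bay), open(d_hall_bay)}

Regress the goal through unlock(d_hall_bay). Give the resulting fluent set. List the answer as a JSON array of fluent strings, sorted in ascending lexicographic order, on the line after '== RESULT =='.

Regress:
  G ∩ del = {}  (empty — regression defined)
  G \ add = {at(bay), key_at(k2,bay), open(d_hall_bay)} \ {open(d_hall_bay)} = {at(bay), key_at(k2,bay)}
  ∪ pre   = {at(bay), key_at(k2,bay)} ∪ {have(k2), locked(d_hall_bay)}
          = {at(bay), have(k2), key_at(k2,bay), locked(d_hall_bay)}

== RESULT ==
["at(bay)", "have(k2)", "key_at(k2,bay)", "locked(d_hall_bay)"]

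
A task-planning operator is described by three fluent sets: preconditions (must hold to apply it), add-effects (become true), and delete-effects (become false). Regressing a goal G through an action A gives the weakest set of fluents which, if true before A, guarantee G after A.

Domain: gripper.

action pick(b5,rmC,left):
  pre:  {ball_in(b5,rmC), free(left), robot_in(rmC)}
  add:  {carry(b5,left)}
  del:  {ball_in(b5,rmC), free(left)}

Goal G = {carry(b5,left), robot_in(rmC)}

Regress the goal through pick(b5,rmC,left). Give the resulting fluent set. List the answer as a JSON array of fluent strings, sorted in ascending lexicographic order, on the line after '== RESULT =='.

Compute (G \ add) ∪ pre:
  G ∩ del = {}  (empty — regression defined)
  G \ add = {carry(b5,left), robot_in(rmC)} \ {carry(b5,left)} = {robot_in(rmC)}
  ∪ pre   = {robot_in(rmC)} ∪ {ball_in(b5,rmC), free(left), robot_in(rmC)}
          = {ball_in(b5,rmC), free(left), robot_in(rmC)}

== RESULT ==
["ball_in(b5,rmC)", "free(left)", "robot_in(rmC)"]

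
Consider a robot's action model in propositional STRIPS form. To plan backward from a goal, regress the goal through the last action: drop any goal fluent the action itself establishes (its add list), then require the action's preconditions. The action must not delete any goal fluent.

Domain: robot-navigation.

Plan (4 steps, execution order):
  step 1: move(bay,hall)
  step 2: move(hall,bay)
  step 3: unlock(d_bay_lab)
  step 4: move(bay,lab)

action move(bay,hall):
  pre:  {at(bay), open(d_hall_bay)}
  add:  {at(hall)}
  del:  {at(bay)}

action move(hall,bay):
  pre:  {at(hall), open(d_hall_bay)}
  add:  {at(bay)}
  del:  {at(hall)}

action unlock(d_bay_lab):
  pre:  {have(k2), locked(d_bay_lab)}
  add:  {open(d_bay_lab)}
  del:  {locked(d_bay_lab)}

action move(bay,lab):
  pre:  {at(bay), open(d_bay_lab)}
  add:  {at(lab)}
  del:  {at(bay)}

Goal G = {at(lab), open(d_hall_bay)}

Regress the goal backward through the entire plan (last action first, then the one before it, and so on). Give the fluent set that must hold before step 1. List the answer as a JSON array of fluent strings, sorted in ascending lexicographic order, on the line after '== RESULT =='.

Work backward from the goal:
  through step 4 (move(bay,lab)): drop {at(lab)}, keep {open(d_hall_bay)}, require {at(bay), open(d_bay_lab)}
    → {at(bay), open(d_bay_lab), open(d_hall_bay)}
  through step 3 (unlock(d_bay_lab)): drop {open(d_bay_lab)}, keep {at(bay), open(d_hall_bay)}, require {have(k2), locked(d_bay_lab)}
    → {at(bay), have(k2), locked(d_bay_lab), open(d_hall_bay)}
  through step 2 (move(hall,bay)): drop {at(bay)}, keep {have(k2), locked(d_bay_lab), open(d_hall_bay)}, require {at(hall), open(d_hall_bay)}
    → {at(hall), have(k2), locked(d_bay_lab), open(d_hall_bay)}
  through step 1 (move(bay,hall)): drop {at(hall)}, keep {have(k2), locked(d_bay_lab), open(d_hall_bay)}, require {at(bay), open(d_hall_bay)}
    → {at(bay), have(k2), locked(d_bay_lab), open(d_hall_bay)}

== RESULT ==
["at(bay)", "have(k2)", "locked(d_bay_lab)", "open(d_hall_bay)"]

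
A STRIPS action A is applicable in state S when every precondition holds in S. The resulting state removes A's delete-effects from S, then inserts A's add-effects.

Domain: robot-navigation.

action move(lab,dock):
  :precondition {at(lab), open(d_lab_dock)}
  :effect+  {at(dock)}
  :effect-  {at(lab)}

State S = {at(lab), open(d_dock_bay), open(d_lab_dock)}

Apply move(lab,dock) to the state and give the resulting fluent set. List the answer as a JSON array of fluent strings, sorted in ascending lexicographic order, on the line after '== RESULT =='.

Progress:
  pre ⊆ S: {at(lab), open(d_lab_dock)} ⊆ S  — applicable
  S \ del = {open(d_dock_bay), open(d_lab_dock)}
  ∪ add   = {at(dock), open(d_dock_bay), open(d_lab_dock)}

== RESULT ==
["at(dock)", "open(d_dock_bay)", "open(d_lab_dock)"]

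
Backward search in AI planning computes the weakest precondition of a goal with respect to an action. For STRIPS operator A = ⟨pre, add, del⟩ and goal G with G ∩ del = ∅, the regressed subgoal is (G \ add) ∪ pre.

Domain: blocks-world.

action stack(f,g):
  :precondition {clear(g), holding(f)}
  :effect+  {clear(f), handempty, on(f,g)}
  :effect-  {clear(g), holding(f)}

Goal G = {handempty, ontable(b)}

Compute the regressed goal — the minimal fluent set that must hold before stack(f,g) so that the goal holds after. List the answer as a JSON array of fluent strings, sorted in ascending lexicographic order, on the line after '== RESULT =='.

Regress:
  G ∩ del = {}  (empty — regression defined)
  G \ add = {handempty, ontable(b)} \ {clear(f), handempty, on(f,g)} = {ontable(b)}
  ∪ pre   = {ontable(b)} ∪ {clear(g), holding(f)}
          = {clear(g), holding(f), ontable(b)}

== RESULT ==
["clear(g)", "holding(f)", "ontable(b)"]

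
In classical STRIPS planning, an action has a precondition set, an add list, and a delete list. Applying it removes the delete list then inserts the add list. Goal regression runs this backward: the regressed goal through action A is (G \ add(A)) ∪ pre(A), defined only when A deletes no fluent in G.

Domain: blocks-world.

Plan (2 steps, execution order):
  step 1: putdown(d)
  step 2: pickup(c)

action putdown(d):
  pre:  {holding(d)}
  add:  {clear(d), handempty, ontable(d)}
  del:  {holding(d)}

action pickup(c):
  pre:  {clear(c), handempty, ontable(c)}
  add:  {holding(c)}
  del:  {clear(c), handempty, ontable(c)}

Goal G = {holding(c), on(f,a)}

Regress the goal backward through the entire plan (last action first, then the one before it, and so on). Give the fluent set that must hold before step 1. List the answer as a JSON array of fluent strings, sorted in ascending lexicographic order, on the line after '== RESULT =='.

Work backward from the goal:
  through step 2 (pickup(c)): drop {holding(c)}, keep {on(f,a)}, require {clear(c), handempty, ontable(c)}
    → {clear(c), handempty, on(f,a), ontable(c)}
  through step 1 (putdown(d)): drop {handempty}, keep {clear(c), on(f,a), ontable(c)}, require {holding(d)}
    → {clear(c), holding(d), on(f,a), ontable(c)}

== RESULT ==
["clear(c)", "holding(d)", "on(f,a)", "ontable(c)"]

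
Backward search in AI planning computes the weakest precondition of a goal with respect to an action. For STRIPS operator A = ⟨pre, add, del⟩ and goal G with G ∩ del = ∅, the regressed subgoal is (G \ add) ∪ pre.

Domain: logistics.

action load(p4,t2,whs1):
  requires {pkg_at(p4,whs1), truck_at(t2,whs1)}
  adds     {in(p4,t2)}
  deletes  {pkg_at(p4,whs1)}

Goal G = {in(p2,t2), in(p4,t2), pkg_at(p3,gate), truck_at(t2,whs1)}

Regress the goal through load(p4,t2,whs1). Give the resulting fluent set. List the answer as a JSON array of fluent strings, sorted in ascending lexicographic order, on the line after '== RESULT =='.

Regress:
  G ∩ del = {}  (empty — regression defined)
  G \ add = {in(p2,t2), in(p4,t2), pkg_at(p3,gate), truck_at(t2,whs1)} \ {in(p4,t2)} = {in(p2,t2), pkg_at(p3,gate), truck_at(t2,whs1)}
  ∪ pre   = {in(p2,t2), pkg_at(p3,gate), truck_at(t2,whs1)} ∪ {pkg_at(p4,whs1), truck_at(t2,whs1)}
          = {in(p2,t2), pkg_at(p3,gate), pkg_at(p4,whs1), truck_at(t2,whs1)}

== RESULT ==
["in(p2,t2)", "pkg_at(p3,gate)", "pkg_at(p4,whs1)", "truck_at(t2,whs1)"]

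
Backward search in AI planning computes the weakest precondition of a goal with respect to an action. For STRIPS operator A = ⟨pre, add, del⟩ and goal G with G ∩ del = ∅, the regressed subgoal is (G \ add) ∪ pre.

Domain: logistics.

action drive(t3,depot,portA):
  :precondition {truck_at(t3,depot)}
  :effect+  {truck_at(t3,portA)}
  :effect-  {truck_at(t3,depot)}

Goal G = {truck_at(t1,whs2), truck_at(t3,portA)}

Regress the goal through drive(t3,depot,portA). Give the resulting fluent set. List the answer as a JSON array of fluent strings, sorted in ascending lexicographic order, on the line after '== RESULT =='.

Compute (G \ add) ∪ pre:
  G ∩ del = {}  (empty — regression defined)
  G \ add = {truck_at(t1,whs2), truck_at(t3,portA)} \ {truck_at(t3,portA)} = {truck_at(t1,whs2)}
  ∪ pre   = {truck_at(t1,whs2)} ∪ {truck_at(t3,depot)}
          = {truck_at(t1,whs2), truck_at(t3,depot)}

== RESULT ==
["truck_at(t1,whs2)", "truck_at(t3,depot)"]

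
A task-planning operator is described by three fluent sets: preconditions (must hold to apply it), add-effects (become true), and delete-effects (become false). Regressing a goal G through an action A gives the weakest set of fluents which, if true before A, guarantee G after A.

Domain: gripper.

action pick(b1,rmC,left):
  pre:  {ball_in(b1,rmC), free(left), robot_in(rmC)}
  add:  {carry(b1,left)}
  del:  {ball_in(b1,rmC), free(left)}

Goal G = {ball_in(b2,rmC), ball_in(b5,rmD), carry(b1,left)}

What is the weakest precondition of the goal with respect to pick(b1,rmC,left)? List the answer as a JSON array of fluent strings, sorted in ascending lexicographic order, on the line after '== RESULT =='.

Compute (G \ add) ∪ pre:
  G ∩ del = {}  (empty — regression defined)
  G \ add = {ball_in(b2,rmC), ball_in(b5,rmD), carry(b1,left)} \ {carry(b1,left)} = {ball_in(b2,rmC), ball_in(b5,rmD)}
  ∪ pre   = {ball_in(b2,rmC), ball_in(b5,rmD)} ∪ {ball_in(b1,rmC), free(left), robot_in(rmC)}
          = {ball_in(b1,rmC), ball_in(b2,rmC), ball_in(b5,rmD), free(left), robot_in(rmC)}

== RESULT ==
["ball_in(b1,rmC)", "ball_in(b2,rmC)", "ball_in(b5,rmD)", "free(left)", "robot_in(rmC)"]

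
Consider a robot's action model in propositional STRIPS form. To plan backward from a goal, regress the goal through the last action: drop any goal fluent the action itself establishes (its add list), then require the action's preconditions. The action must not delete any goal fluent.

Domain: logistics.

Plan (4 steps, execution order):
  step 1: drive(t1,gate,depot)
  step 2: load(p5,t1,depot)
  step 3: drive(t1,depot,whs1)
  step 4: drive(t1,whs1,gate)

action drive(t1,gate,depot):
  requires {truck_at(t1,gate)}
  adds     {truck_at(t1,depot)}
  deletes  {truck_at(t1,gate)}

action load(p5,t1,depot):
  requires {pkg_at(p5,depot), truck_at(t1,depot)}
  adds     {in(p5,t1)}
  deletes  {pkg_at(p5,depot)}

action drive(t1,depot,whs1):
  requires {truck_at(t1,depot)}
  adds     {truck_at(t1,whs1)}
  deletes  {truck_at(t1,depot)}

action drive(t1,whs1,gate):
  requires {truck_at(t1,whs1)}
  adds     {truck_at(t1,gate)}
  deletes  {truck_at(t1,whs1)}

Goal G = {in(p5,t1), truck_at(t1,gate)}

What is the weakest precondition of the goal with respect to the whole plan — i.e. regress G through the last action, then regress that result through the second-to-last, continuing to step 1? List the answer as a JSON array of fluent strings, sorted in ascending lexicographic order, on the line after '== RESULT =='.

Work backward from the goal:
  through step 4 (drive(t1,whs1,gate)): drop {truck_at(t1,gate)}, keep {in(p5,t1)}, require {truck_at(t1,whs1)}
    → {in(p5,t1), truck_at(t1,whs1)}
  through step 3 (drive(t1,depot,whs1)): drop {truck_at(t1,whs1)}, keep {in(p5,t1)}, require {truck_at(t1,depot)}
    → {in(p5,t1), truck_at(t1,depot)}
  through step 2 (load(p5,t1,depot)): drop {in(p5,t1)}, keep {truck_at(t1,depot)}, require {pkg_at(p5,depot), truck_at(t1,depot)}
    → {pkg_at(p5,depot), truck_at(t1,depot)}
  through step 1 (drive(t1,gate,depot)): drop {truck_at(t1,depot)}, keep {pkg_at(p5,depot)}, require {truck_at(t1,gate)}
    → {pkg_at(p5,depot), truck_at(t1,gate)}

== RESULT ==
["pkg_at(p5,depot)", "truck_at(t1,gate)"]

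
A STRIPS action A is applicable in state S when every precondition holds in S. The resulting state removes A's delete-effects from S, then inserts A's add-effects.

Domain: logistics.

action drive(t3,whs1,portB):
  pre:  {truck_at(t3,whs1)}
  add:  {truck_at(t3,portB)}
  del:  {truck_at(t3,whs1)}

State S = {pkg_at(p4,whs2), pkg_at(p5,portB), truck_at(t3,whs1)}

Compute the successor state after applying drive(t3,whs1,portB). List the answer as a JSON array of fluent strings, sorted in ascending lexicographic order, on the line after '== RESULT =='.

Progress:
  pre ⊆ S: {truck_at(t3,whs1)} ⊆ S  — applicable
  S \ del = {pkg_at(p4,whs2), pkg_at(p5,portB)}
  ∪ add   = {pkg_at(p4,whs2), pkg_at(p5,portB), truck_at(t3,portB)}

== RESULT ==
["pkg_at(p4,whs2)", "pkg_at(p5,portB)", "truck_at(t3,portB)"]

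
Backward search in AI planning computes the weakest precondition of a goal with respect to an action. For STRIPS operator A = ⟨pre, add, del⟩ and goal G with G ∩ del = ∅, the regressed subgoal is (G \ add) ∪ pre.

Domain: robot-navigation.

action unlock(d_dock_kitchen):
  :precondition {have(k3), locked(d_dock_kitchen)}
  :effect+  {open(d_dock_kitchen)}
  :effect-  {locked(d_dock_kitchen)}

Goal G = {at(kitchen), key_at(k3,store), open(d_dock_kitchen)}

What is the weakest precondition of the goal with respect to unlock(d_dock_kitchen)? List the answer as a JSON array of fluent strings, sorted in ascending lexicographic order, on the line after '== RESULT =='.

Regress:
  G ∩ del = {}  (empty — regression defined)
  G \ add = {at(kitchen), key_at(k3,store), open(d_dock_kitchen)} \ {open(d_dock_kitchen)} = {at(kitchen), key_at(k3,store)}
  ∪ pre   = {at(kitchen), key_at(k3,store)} ∪ {have(k3), locked(d_dock_kitchen)}
          = {at(kitchen), have(k3), key_at(k3,store), locked(d_dock_kitchen)}

== RESULT ==
["at(kitchen)", "have(k3)", "key_at(k3,store)", "locked(d_dock_kitchen)"]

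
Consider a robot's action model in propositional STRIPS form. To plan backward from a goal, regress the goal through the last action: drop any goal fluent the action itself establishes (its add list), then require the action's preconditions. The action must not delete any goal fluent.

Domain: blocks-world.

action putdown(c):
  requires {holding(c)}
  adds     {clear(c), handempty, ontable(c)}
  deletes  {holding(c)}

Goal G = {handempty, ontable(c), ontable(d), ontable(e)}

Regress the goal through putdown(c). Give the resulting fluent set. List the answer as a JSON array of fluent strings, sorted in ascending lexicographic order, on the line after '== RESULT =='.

Regress:
  G ∩ del = {}  (empty — regression defined)
  G \ add = {handempty, ontable(c), ontable(d), ontable(e)} \ {clear(c), handempty, ontable(c)} = {ontable(d), ontable(e)}
  ∪ pre   = {ontable(d), ontable(e)} ∪ {holding(c)}
          = {holding(c), ontable(d), ontable(e)}

== RESULT ==
["holding(c)", "ontable(d)", "ontable(e)"]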